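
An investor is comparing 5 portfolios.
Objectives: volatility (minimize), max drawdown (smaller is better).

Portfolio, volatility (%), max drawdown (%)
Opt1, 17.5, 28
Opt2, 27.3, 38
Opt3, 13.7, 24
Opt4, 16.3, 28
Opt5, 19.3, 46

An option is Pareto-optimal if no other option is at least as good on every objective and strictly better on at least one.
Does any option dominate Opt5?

Opt1 vs Opt5: volatility 17.5≤19.3, max drawdown 28≤46 — Opt1 is at least as good on every objective and strictly better on at least one, so Opt1 dominates Opt5.

Yes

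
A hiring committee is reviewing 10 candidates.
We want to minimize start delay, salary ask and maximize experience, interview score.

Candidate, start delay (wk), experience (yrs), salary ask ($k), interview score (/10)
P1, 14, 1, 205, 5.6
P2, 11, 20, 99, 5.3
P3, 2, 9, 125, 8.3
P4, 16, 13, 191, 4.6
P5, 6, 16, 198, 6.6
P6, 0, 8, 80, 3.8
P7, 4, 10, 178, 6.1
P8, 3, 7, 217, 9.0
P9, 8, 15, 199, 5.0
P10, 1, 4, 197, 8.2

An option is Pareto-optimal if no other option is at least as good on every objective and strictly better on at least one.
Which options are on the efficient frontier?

P1: dominated by P3 (start delay 2≤14, experience 9≥1, salary ask 125≤205, interview score 8.3≥5.6).
P2: not dominated (best experience).
P3: not dominated.
P4: dominated by P2 (start delay 11≤16, experience 20≥13, salary ask 99≤191, interview score 5.3≥4.6).
P5: not dominated.
P6: not dominated (best start delay).
P7: not dominated.
P8: not dominated (best interview score).
P9: dominated by P5 (start delay 6≤8, experience 16≥15, salary ask 198≤199, interview score 6.6≥5.0).
P10: not dominated.

P2, P3, P5, P6, P7, P8, P10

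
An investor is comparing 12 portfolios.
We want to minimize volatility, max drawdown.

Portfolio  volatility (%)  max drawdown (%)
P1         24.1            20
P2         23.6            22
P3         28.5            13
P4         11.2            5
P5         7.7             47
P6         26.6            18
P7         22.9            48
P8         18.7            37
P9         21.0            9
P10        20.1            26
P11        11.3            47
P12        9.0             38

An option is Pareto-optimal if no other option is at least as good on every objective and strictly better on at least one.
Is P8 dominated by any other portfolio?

Yes

P4 vs P8: volatility 11.2≤18.7, max drawdown 5≤37 — P4 is at least as good on every objective and strictly better on at least one, so P4 dominates P8.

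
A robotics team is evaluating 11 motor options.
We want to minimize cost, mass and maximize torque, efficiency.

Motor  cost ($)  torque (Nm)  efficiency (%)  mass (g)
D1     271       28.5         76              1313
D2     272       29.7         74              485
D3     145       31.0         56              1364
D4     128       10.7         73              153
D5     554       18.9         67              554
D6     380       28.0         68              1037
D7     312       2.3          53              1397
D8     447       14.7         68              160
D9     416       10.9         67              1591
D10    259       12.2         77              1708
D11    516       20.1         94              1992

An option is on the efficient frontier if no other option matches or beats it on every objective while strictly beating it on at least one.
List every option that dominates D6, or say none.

D2

D2: cost 272≤380, torque 29.7≥28.0, efficiency 74≥68, mass 485≤1037 — dominates D6.
Others (D1, D3, D4, D5, D7, D8, D9, D10, D11) are each worse than D6 on at least one objective.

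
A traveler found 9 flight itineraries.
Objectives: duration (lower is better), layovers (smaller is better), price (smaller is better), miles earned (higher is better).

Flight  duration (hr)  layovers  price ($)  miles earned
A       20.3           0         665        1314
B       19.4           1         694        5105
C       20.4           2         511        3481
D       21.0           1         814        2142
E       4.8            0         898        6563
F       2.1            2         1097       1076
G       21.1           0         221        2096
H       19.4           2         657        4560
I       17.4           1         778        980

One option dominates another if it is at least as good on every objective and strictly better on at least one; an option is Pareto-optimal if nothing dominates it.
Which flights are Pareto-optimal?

A, B, C, E, F, G, H, I

A: not dominated.
B: not dominated.
C: not dominated.
D: dominated by B (duration 19.4≤21.0, layovers 1≤1, price 694≤814, miles earned 5105≥2142).
E: not dominated (best miles earned).
F: not dominated (best duration).
G: not dominated (best price).
H: not dominated.
I: not dominated.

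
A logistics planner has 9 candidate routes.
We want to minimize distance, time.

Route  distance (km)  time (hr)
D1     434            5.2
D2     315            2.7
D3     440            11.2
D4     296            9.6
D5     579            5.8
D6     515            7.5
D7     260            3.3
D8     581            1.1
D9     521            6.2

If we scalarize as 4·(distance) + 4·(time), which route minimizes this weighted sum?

D1: 4·434 + 4·5.2 = 1756.8
D2: 4·315 + 4·2.7 = 1270.8
D3: 4·440 + 4·11.2 = 1804.8
D4: 4·296 + 4·9.6 = 1222.4
D5: 4·579 + 4·5.8 = 2339.2
D6: 4·515 + 4·7.5 = 2090.0
D7: 4·260 + 4·3.3 = 1053.2
D8: 4·581 + 4·1.1 = 2328.4
D9: 4·521 + 4·6.2 = 2108.8
Lowest: D7 at 1053.2.

D7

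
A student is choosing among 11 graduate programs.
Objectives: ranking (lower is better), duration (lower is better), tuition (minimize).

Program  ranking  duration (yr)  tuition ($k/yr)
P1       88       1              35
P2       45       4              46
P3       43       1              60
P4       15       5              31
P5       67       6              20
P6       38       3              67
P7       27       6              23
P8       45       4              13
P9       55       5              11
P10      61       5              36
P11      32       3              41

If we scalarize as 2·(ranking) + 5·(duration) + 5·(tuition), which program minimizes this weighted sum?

P1: 2·88 + 5·1 + 5·35 = 356
P2: 2·45 + 5·4 + 5·46 = 340
P3: 2·43 + 5·1 + 5·60 = 391
P4: 2·15 + 5·5 + 5·31 = 210
P5: 2·67 + 5·6 + 5·20 = 264
P6: 2·38 + 5·3 + 5·67 = 426
P7: 2·27 + 5·6 + 5·23 = 199
P8: 2·45 + 5·4 + 5·13 = 175
P9: 2·55 + 5·5 + 5·11 = 190
P10: 2·61 + 5·5 + 5·36 = 327
P11: 2·32 + 5·3 + 5·41 = 284
Lowest: P8 at 175.

P8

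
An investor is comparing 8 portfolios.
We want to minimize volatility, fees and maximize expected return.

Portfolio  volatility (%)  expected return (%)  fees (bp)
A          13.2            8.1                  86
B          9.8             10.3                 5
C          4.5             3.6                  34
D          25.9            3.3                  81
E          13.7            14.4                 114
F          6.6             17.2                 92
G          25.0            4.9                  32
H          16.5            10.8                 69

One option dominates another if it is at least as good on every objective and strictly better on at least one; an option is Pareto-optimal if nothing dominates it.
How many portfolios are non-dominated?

A: dominated by B (volatility 9.8≤13.2, expected return 10.3≥8.1, fees 5≤86).
B: not dominated (best fees).
C: not dominated (best volatility).
D: dominated by B (volatility 9.8≤25.9, expected return 10.3≥3.3, fees 5≤81).
E: dominated by F (volatility 6.6≤13.7, expected return 17.2≥14.4, fees 92≤114).
F: not dominated (best expected return).
G: dominated by B (volatility 9.8≤25.0, expected return 10.3≥4.9, fees 5≤32).
H: not dominated.
Pareto-optimal: B, C, F, H → 4.

4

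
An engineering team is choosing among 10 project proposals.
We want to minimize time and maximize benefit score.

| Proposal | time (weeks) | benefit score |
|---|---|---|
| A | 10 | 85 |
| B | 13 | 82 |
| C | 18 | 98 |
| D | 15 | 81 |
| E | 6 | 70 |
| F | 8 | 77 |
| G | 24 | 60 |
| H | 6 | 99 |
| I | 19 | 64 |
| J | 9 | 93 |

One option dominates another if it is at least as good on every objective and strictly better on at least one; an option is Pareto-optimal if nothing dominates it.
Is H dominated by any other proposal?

No

A: worse on time (10 vs 6).
B: worse on time (13 vs 6).
C: worse on time (18 vs 6).
D: worse on time (15 vs 6).
E: worse on benefit score (70 vs 99).
F: worse on time (8 vs 6).
G: worse on time (24 vs 6).
I: worse on time (19 vs 6).
J: worse on time (9 vs 6).
No option is at least as good as H on every objective and strictly better on one.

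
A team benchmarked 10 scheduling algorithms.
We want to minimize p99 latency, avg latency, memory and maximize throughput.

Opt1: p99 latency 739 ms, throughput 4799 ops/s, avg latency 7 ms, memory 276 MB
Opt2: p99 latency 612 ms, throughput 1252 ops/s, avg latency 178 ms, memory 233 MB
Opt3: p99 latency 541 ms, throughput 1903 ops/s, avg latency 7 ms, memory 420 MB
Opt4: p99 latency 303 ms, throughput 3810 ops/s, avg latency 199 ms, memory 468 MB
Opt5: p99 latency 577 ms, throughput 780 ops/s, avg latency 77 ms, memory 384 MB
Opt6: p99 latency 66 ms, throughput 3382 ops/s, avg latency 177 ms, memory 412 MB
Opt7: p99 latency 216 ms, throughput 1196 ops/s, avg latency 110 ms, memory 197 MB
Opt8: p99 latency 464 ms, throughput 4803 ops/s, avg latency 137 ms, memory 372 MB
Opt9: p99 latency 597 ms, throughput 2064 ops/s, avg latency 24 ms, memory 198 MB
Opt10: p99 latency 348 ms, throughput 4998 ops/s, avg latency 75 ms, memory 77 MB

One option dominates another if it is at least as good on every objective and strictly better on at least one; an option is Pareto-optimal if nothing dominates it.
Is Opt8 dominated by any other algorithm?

Opt10 vs Opt8: p99 latency 348≤464, throughput 4998≥4803, avg latency 75≤137, memory 77≤372 — Opt10 is at least as good on every objective and strictly better on at least one, so Opt10 dominates Opt8.

Yes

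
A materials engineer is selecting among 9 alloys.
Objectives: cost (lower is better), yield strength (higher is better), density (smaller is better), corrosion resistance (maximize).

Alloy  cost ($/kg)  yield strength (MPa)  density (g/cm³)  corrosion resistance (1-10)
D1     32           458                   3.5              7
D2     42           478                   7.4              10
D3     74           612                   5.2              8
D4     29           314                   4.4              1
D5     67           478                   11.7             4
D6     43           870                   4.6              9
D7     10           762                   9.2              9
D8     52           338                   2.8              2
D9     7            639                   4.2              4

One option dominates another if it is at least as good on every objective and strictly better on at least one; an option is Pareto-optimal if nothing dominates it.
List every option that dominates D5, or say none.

D2, D6, D7, D9

D2: cost 42≤67, yield strength 478≥478, density 7.4≤11.7, corrosion resistance 10≥4 — dominates D5.
D6: cost 43≤67, yield strength 870≥478, density 4.6≤11.7, corrosion resistance 9≥4 — dominates D5.
D7: cost 10≤67, yield strength 762≥478, density 9.2≤11.7, corrosion resistance 9≥4 — dominates D5.
D9: cost 7≤67, yield strength 639≥478, density 4.2≤11.7, corrosion resistance 4≥4 — dominates D5.
Others (D1, D3, D4, D8) are each worse than D5 on at least one objective.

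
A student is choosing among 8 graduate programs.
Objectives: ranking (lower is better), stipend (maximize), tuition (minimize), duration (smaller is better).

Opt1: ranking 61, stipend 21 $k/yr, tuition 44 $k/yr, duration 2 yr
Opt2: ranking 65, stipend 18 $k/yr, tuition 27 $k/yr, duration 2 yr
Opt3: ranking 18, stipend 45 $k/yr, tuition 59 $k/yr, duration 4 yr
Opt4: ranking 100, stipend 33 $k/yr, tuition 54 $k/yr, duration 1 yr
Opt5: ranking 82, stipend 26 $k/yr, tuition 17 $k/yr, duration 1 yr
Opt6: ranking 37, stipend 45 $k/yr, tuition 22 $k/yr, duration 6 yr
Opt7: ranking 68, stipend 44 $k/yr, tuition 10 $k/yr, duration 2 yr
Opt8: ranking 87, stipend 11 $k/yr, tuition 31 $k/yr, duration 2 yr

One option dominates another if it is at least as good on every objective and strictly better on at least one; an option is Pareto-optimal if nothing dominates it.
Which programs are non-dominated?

Opt1: not dominated.
Opt2: not dominated.
Opt3: not dominated (best ranking).
Opt4: not dominated.
Opt5: not dominated.
Opt6: not dominated.
Opt7: not dominated (best tuition).
Opt8: dominated by Opt2 (ranking 65≤87, stipend 18≥11, tuition 27≤31, duration 2≤2).

Opt1, Opt2, Opt3, Opt4, Opt5, Opt6, Opt7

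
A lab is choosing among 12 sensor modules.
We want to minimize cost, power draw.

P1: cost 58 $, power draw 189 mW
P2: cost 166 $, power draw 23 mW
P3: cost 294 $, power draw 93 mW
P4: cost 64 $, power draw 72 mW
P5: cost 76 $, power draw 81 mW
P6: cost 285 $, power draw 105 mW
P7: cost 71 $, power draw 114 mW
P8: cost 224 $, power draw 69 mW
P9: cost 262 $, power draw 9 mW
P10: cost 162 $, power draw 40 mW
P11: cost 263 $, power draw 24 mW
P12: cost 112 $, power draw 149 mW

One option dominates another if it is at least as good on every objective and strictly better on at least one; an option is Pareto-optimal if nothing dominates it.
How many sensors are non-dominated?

5

P1: not dominated (best cost).
P2: not dominated.
P3: dominated by P2 (cost 166≤294, power draw 23≤93).
P4: not dominated.
P5: dominated by P4 (cost 64≤76, power draw 72≤81).
P6: dominated by P2 (cost 166≤285, power draw 23≤105).
P7: dominated by P4 (cost 64≤71, power draw 72≤114).
P8: dominated by P2 (cost 166≤224, power draw 23≤69).
P9: not dominated (best power draw).
P10: not dominated.
P11: dominated by P2 (cost 166≤263, power draw 23≤24).
P12: dominated by P4 (cost 64≤112, power draw 72≤149).
Pareto-optimal: P1, P2, P4, P9, P10 → 5.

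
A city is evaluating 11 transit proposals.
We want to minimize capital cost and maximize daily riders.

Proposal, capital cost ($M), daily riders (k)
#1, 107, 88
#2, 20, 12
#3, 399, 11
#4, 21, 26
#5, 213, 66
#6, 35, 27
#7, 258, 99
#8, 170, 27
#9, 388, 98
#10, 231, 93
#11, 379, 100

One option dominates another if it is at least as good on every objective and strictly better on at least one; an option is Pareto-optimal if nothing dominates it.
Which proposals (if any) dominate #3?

#1, #2, #4, #5, #6, #7, #8, #9, #10, #11

#1: capital cost 107≤399, daily riders 88≥11 — dominates #3.
#2: capital cost 20≤399, daily riders 12≥11 — dominates #3.
#4: capital cost 21≤399, daily riders 26≥11 — dominates #3.
#5: capital cost 213≤399, daily riders 66≥11 — dominates #3.
#6: capital cost 35≤399, daily riders 27≥11 — dominates #3.
#7: capital cost 258≤399, daily riders 99≥11 — dominates #3.
#8: capital cost 170≤399, daily riders 27≥11 — dominates #3.
#9: capital cost 388≤399, daily riders 98≥11 — dominates #3.
#10: capital cost 231≤399, daily riders 93≥11 — dominates #3.
#11: capital cost 379≤399, daily riders 100≥11 — dominates #3.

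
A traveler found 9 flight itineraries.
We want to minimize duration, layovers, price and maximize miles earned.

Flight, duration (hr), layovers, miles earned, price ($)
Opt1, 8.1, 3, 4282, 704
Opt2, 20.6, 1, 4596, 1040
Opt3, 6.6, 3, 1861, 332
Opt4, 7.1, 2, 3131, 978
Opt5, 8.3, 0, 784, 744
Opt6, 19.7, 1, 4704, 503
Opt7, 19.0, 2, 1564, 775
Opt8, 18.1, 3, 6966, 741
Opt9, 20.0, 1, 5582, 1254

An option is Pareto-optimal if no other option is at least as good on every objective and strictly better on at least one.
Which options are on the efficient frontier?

Opt1, Opt3, Opt4, Opt5, Opt6, Opt7, Opt8, Opt9

Opt1: not dominated.
Opt2: dominated by Opt6 (duration 19.7≤20.6, layovers 1≤1, miles earned 4704≥4596, price 503≤1040).
Opt3: not dominated (best duration).
Opt4: not dominated.
Opt5: not dominated (best layovers).
Opt6: not dominated.
Opt7: not dominated.
Opt8: not dominated (best miles earned).
Opt9: not dominated.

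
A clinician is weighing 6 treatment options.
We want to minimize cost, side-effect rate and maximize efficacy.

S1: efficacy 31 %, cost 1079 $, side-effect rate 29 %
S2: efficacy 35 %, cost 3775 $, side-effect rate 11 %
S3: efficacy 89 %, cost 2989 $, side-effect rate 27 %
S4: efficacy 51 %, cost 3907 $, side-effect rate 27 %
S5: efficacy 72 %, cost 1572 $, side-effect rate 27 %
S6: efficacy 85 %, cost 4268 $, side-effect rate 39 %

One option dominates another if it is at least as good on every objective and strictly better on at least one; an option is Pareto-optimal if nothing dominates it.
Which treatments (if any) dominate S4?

S3: efficacy 89≥51, cost 2989≤3907, side-effect rate 27≤27 — dominates S4.
S5: efficacy 72≥51, cost 1572≤3907, side-effect rate 27≤27 — dominates S4.
Others (S1, S2, S6) are each worse than S4 on at least one objective.

S3, S5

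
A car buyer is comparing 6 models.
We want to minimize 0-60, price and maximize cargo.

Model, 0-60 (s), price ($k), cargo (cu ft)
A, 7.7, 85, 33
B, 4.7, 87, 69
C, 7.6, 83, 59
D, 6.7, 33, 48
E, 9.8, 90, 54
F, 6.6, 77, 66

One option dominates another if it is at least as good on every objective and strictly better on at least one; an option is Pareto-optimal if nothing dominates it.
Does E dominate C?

E vs C: E is worse on 0-60 (9.8 vs 7.6), so it does not dominate C.

No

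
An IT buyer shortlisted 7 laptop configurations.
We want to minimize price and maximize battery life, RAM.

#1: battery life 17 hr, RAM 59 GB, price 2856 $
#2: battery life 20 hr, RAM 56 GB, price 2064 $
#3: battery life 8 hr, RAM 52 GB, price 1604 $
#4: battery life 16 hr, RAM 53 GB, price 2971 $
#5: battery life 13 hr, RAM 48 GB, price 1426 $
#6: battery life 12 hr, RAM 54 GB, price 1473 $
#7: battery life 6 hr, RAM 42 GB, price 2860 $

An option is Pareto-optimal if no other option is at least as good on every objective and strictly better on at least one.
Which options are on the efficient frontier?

#1: not dominated (best RAM).
#2: not dominated (best battery life).
#3: dominated by #6 (battery life 12≥8, RAM 54≥52, price 1473≤1604).
#4: dominated by #1 (battery life 17≥16, RAM 59≥53, price 2856≤2971).
#5: not dominated (best price).
#6: not dominated.
#7: dominated by #1 (battery life 17≥6, RAM 59≥42, price 2856≤2860).

#1, #2, #5, #6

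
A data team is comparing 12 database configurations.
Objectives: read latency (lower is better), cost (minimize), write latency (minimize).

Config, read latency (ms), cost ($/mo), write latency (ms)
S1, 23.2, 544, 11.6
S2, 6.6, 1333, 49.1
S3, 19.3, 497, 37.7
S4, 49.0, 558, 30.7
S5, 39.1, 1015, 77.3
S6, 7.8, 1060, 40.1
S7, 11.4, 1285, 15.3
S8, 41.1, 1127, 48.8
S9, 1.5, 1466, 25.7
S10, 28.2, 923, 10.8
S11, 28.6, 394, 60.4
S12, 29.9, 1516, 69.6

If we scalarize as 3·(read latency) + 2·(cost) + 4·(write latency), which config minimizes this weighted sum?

S1: 3·23.2 + 2·544 + 4·11.6 = 1204.0
S2: 3·6.6 + 2·1333 + 4·49.1 = 2882.2
S3: 3·19.3 + 2·497 + 4·37.7 = 1202.7
S4: 3·49.0 + 2·558 + 4·30.7 = 1385.8
S5: 3·39.1 + 2·1015 + 4·77.3 = 2456.5
S6: 3·7.8 + 2·1060 + 4·40.1 = 2303.8
S7: 3·11.4 + 2·1285 + 4·15.3 = 2665.4
S8: 3·41.1 + 2·1127 + 4·48.8 = 2572.5
S9: 3·1.5 + 2·1466 + 4·25.7 = 3039.3
S10: 3·28.2 + 2·923 + 4·10.8 = 1973.8
S11: 3·28.6 + 2·394 + 4·60.4 = 1115.4
S12: 3·29.9 + 2·1516 + 4·69.6 = 3400.1
Lowest: S11 at 1115.4.

S11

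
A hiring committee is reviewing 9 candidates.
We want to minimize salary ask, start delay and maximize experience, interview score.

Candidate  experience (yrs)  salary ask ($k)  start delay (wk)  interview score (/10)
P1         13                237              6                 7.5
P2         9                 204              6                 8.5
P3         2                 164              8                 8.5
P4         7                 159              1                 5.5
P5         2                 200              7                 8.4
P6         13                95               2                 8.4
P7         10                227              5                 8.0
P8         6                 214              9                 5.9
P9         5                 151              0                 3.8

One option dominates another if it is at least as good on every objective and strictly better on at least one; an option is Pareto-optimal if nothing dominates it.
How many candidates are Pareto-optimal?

5

P1: dominated by P6 (experience 13≥13, salary ask 95≤237, start delay 2≤6, interview score 8.4≥7.5).
P2: not dominated.
P3: not dominated.
P4: not dominated.
P5: dominated by P6 (experience 13≥2, salary ask 95≤200, start delay 2≤7, interview score 8.4≥8.4).
P6: not dominated (best salary ask).
P7: dominated by P6 (experience 13≥10, salary ask 95≤227, start delay 2≤5, interview score 8.4≥8.0).
P8: dominated by P2 (experience 9≥6, salary ask 204≤214, start delay 6≤9, interview score 8.5≥5.9).
P9: not dominated (best start delay).
Pareto-optimal: P2, P3, P4, P6, P9 → 5.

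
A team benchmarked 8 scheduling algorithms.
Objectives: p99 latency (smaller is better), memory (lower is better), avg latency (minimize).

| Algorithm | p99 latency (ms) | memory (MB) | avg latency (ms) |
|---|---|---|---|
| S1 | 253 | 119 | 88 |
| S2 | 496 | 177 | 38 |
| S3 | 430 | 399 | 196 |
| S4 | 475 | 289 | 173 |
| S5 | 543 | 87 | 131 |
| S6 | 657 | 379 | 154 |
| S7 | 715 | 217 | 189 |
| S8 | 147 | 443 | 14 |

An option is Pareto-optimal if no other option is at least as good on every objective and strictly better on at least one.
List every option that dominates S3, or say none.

S1

S1: p99 latency 253≤430, memory 119≤399, avg latency 88≤196 — dominates S3.
Others (S2, S4, S5, S6, S7, S8) are each worse than S3 on at least one objective.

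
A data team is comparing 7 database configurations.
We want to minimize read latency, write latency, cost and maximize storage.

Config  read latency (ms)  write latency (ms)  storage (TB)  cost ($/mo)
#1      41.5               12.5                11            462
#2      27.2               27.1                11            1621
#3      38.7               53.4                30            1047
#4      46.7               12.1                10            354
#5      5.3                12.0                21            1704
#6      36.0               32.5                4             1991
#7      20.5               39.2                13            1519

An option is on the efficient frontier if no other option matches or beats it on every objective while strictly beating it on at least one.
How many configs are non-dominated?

#1: not dominated.
#2: not dominated.
#3: not dominated (best storage).
#4: not dominated (best cost).
#5: not dominated (best read latency).
#6: dominated by #2 (read latency 27.2≤36.0, write latency 27.1≤32.5, storage 11≥4, cost 1621≤1991).
#7: not dominated.
Pareto-optimal: #1, #2, #3, #4, #5, #7 → 6.

6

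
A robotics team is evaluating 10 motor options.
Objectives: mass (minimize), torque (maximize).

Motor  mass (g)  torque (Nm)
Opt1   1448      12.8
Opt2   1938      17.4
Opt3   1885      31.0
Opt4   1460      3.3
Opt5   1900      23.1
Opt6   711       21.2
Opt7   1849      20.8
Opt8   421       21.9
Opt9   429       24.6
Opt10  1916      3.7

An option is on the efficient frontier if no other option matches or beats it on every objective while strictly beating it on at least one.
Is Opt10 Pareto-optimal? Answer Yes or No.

No

Opt1 vs Opt10: mass 1448≤1916, torque 12.8≥3.7 — Opt1 is at least as good on every objective and strictly better on at least one, so Opt1 dominates Opt10.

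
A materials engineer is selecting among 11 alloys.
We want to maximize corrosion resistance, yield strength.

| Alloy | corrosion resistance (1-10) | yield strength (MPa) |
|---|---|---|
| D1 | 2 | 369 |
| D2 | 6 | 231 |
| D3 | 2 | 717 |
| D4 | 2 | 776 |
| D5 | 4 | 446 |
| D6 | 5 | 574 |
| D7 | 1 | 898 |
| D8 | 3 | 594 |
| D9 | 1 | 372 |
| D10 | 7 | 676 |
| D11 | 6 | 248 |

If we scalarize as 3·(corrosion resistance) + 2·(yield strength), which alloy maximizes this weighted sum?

D1: 3·2 + 2·369 = 744
D2: 3·6 + 2·231 = 480
D3: 3·2 + 2·717 = 1440
D4: 3·2 + 2·776 = 1558
D5: 3·4 + 2·446 = 904
D6: 3·5 + 2·574 = 1163
D7: 3·1 + 2·898 = 1799
D8: 3·3 + 2·594 = 1197
D9: 3·1 + 2·372 = 747
D10: 3·7 + 2·676 = 1373
D11: 3·6 + 2·248 = 514
Highest: D7 at 1799.

D7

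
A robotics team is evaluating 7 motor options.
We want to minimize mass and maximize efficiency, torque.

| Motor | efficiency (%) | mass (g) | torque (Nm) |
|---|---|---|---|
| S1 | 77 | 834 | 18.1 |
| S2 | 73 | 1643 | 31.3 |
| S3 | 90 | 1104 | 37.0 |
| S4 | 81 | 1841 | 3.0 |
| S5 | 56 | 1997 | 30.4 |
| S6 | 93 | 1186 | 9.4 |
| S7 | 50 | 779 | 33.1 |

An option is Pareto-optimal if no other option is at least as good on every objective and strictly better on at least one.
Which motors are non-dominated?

S1: not dominated.
S2: dominated by S3 (efficiency 90≥73, mass 1104≤1643, torque 37.0≥31.3).
S3: not dominated (best torque).
S4: dominated by S3 (efficiency 90≥81, mass 1104≤1841, torque 37.0≥3.0).
S5: dominated by S2 (efficiency 73≥56, mass 1643≤1997, torque 31.3≥30.4).
S6: not dominated (best efficiency).
S7: not dominated (best mass).

S1, S3, S6, S7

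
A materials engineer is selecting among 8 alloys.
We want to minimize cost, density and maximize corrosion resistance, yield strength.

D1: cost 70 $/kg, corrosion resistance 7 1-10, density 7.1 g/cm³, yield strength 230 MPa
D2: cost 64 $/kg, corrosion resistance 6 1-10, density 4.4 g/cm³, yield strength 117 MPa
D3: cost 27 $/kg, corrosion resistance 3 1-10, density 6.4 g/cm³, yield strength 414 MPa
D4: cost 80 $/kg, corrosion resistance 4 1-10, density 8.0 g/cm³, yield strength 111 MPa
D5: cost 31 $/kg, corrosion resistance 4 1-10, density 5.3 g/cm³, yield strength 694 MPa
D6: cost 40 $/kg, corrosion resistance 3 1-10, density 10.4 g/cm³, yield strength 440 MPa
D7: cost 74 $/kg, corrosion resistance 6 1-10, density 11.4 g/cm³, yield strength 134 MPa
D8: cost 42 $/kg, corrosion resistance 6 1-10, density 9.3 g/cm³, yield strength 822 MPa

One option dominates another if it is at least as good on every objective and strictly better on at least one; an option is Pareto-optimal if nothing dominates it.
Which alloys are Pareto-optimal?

D1: not dominated (best corrosion resistance).
D2: not dominated (best density).
D3: not dominated (best cost).
D4: dominated by D1 (cost 70≤80, corrosion resistance 7≥4, density 7.1≤8.0, yield strength 230≥111).
D5: not dominated.
D6: dominated by D5 (cost 31≤40, corrosion resistance 4≥3, density 5.3≤10.4, yield strength 694≥440).
D7: dominated by D1 (cost 70≤74, corrosion resistance 7≥6, density 7.1≤11.4, yield strength 230≥134).
D8: not dominated (best yield strength).

D1, D2, D3, D5, D8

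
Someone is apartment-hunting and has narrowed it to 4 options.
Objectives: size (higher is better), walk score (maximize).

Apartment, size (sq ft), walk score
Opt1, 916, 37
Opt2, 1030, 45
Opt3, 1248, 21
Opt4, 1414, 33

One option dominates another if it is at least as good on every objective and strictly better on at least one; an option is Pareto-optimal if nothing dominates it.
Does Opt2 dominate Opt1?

Yes

Opt2 vs Opt1: size 1030≥916, walk score 45≥37 — Opt2 is at least as good on every objective with at least one strict improvement.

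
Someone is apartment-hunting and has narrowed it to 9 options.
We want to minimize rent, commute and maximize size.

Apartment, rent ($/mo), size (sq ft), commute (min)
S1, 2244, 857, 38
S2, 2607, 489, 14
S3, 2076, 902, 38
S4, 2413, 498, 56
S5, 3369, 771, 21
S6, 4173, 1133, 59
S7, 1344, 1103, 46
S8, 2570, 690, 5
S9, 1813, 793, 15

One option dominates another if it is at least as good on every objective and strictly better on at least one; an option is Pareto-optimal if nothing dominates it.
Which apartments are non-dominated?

S1: dominated by S3 (rent 2076≤2244, size 902≥857, commute 38≤38).
S2: dominated by S8 (rent 2570≤2607, size 690≥489, commute 5≤14).
S3: not dominated.
S4: dominated by S1 (rent 2244≤2413, size 857≥498, commute 38≤56).
S5: dominated by S9 (rent 1813≤3369, size 793≥771, commute 15≤21).
S6: not dominated (best size).
S7: not dominated (best rent).
S8: not dominated (best commute).
S9: not dominated.

S3, S6, S7, S8, S9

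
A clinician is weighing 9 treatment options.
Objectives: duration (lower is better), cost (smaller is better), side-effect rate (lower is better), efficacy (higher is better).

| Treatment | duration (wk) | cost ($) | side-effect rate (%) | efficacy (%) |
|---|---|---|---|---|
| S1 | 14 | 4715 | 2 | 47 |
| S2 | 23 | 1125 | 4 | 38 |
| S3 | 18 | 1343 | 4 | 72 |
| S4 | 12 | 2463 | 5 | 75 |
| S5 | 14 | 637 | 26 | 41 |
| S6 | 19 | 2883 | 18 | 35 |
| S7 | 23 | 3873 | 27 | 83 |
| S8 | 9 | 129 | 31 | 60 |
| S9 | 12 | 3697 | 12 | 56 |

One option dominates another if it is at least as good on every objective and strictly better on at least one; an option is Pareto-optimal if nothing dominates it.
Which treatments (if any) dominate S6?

S3, S4

S3: duration 18≤19, cost 1343≤2883, side-effect rate 4≤18, efficacy 72≥35 — dominates S6.
S4: duration 12≤19, cost 2463≤2883, side-effect rate 5≤18, efficacy 75≥35 — dominates S6.
Others (S1, S2, S5, S7, S8, S9) are each worse than S6 on at least one objective.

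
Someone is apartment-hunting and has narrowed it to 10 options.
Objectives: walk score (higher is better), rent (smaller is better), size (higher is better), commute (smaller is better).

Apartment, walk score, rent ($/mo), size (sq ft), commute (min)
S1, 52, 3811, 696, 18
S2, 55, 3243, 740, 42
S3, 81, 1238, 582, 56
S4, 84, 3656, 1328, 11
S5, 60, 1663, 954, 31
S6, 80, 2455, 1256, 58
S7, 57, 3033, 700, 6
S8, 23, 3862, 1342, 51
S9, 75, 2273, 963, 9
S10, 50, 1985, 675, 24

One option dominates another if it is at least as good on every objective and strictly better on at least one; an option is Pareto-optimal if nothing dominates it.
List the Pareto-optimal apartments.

S3, S4, S5, S6, S7, S8, S9, S10

S1: dominated by S4 (walk score 84≥52, rent 3656≤3811, size 1328≥696, commute 11≤18).
S2: dominated by S5 (walk score 60≥55, rent 1663≤3243, size 954≥740, commute 31≤42).
S3: not dominated (best rent).
S4: not dominated (best walk score).
S5: not dominated.
S6: not dominated.
S7: not dominated (best commute).
S8: not dominated (best size).
S9: not dominated.
S10: not dominated.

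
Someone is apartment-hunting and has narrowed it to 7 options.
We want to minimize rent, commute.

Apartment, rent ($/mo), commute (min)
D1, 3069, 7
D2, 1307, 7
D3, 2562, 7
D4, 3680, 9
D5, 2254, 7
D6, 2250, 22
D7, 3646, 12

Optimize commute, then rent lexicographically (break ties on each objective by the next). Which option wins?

First minimize commute: best is 7, kept {D1, D2, D3, D5}.
Then minimize rent: best is 1307, kept {D2}.

D2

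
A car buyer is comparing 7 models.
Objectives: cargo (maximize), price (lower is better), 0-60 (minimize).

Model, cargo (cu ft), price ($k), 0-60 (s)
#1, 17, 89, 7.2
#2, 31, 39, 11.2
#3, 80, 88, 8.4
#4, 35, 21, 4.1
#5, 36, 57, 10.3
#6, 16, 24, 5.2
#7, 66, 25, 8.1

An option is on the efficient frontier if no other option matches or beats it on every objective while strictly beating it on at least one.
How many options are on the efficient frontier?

3

#1: dominated by #4 (cargo 35≥17, price 21≤89, 0-60 4.1≤7.2).
#2: dominated by #4 (cargo 35≥31, price 21≤39, 0-60 4.1≤11.2).
#3: not dominated (best cargo).
#4: not dominated (best price).
#5: dominated by #7 (cargo 66≥36, price 25≤57, 0-60 8.1≤10.3).
#6: dominated by #4 (cargo 35≥16, price 21≤24, 0-60 4.1≤5.2).
#7: not dominated.
Pareto-optimal: #3, #4, #7 → 3.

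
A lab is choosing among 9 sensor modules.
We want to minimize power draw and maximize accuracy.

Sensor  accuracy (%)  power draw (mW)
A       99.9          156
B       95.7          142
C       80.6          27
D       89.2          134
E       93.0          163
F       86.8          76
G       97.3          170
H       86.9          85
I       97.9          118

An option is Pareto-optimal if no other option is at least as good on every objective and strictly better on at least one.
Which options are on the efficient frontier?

A, C, F, H, I

A: not dominated (best accuracy).
B: dominated by I (accuracy 97.9≥95.7, power draw 118≤142).
C: not dominated (best power draw).
D: dominated by I (accuracy 97.9≥89.2, power draw 118≤134).
E: dominated by A (accuracy 99.9≥93.0, power draw 156≤163).
F: not dominated.
G: dominated by A (accuracy 99.9≥97.3, power draw 156≤170).
H: not dominated.
I: not dominated.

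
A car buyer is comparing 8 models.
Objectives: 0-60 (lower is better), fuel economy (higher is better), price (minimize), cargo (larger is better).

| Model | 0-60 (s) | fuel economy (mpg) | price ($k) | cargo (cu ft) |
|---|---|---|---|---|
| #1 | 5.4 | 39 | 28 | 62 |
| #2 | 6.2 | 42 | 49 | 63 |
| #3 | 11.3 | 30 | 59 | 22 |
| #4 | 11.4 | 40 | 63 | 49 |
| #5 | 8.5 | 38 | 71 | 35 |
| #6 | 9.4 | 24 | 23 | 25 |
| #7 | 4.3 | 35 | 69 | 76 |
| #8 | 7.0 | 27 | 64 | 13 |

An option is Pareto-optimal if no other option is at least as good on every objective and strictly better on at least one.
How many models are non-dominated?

#1: not dominated.
#2: not dominated (best fuel economy).
#3: dominated by #1 (0-60 5.4≤11.3, fuel economy 39≥30, price 28≤59, cargo 62≥22).
#4: dominated by #2 (0-60 6.2≤11.4, fuel economy 42≥40, price 49≤63, cargo 63≥49).
#5: dominated by #1 (0-60 5.4≤8.5, fuel economy 39≥38, price 28≤71, cargo 62≥35).
#6: not dominated (best price).
#7: not dominated (best 0-60).
#8: dominated by #1 (0-60 5.4≤7.0, fuel economy 39≥27, price 28≤64, cargo 62≥13).
Pareto-optimal: #1, #2, #6, #7 → 4.

4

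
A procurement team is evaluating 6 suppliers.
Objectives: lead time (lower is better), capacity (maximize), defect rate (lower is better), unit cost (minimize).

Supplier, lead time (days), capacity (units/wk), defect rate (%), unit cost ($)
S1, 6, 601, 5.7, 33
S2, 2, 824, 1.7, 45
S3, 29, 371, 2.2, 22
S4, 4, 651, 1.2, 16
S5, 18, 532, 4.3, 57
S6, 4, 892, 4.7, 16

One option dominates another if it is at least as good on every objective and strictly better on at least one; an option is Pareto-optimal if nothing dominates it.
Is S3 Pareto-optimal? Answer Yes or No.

No

S4 vs S3: lead time 4≤29, capacity 651≥371, defect rate 1.2≤2.2, unit cost 16≤22 — S4 is at least as good on every objective and strictly better on at least one, so S4 dominates S3.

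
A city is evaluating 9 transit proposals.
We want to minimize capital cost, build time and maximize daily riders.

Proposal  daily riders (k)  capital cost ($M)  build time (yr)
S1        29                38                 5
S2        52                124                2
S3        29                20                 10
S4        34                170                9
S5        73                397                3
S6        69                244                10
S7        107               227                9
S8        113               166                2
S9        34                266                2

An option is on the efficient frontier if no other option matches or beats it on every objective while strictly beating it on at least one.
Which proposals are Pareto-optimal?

S1: not dominated.
S2: not dominated.
S3: not dominated (best capital cost).
S4: dominated by S2 (daily riders 52≥34, capital cost 124≤170, build time 2≤9).
S5: dominated by S8 (daily riders 113≥73, capital cost 166≤397, build time 2≤3).
S6: dominated by S7 (daily riders 107≥69, capital cost 227≤244, build time 9≤10).
S7: dominated by S8 (daily riders 113≥107, capital cost 166≤227, build time 2≤9).
S8: not dominated (best daily riders).
S9: dominated by S2 (daily riders 52≥34, capital cost 124≤266, build time 2≤2).

S1, S2, S3, S8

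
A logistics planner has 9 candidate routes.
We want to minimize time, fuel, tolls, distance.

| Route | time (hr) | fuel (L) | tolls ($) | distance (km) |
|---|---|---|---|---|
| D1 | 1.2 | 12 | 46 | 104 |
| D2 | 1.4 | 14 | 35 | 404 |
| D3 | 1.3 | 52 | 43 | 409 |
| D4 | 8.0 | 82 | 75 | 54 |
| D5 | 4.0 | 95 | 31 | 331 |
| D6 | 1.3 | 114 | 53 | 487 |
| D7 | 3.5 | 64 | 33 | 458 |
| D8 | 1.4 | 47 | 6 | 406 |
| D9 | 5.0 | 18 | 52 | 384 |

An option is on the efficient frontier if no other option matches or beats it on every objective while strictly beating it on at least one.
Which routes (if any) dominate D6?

D1, D3

D1: time 1.2≤1.3, fuel 12≤114, tolls 46≤53, distance 104≤487 — dominates D6.
D3: time 1.3≤1.3, fuel 52≤114, tolls 43≤53, distance 409≤487 — dominates D6.
Others (D2, D4, D5, D7, D8, D9) are each worse than D6 on at least one objective.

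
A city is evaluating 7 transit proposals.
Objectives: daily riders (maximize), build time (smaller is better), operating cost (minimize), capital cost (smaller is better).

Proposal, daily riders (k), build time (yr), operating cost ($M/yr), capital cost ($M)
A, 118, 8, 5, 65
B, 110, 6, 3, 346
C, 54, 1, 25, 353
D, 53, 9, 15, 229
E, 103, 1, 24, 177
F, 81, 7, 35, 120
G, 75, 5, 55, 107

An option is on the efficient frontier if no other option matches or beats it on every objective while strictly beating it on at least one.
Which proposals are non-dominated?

A, B, E, F, G

A: not dominated (best daily riders).
B: not dominated (best operating cost).
C: dominated by E (daily riders 103≥54, build time 1≤1, operating cost 24≤25, capital cost 177≤353).
D: dominated by A (daily riders 118≥53, build time 8≤9, operating cost 5≤15, capital cost 65≤229).
E: not dominated.
F: not dominated.
G: not dominated.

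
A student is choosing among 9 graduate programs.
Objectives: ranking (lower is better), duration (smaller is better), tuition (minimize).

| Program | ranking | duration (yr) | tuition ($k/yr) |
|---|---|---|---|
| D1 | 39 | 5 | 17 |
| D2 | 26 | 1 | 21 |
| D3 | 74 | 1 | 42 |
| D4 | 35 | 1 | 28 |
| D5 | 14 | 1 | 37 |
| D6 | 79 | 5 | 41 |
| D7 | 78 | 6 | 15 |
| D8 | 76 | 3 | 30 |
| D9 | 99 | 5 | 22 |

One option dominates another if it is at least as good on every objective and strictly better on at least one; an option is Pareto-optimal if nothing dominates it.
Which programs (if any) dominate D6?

D1, D2, D4, D5, D8

D1: ranking 39≤79, duration 5≤5, tuition 17≤41 — dominates D6.
D2: ranking 26≤79, duration 1≤5, tuition 21≤41 — dominates D6.
D4: ranking 35≤79, duration 1≤5, tuition 28≤41 — dominates D6.
D5: ranking 14≤79, duration 1≤5, tuition 37≤41 — dominates D6.
D8: ranking 76≤79, duration 3≤5, tuition 30≤41 — dominates D6.
Others (D3, D7, D9) are each worse than D6 on at least one objective.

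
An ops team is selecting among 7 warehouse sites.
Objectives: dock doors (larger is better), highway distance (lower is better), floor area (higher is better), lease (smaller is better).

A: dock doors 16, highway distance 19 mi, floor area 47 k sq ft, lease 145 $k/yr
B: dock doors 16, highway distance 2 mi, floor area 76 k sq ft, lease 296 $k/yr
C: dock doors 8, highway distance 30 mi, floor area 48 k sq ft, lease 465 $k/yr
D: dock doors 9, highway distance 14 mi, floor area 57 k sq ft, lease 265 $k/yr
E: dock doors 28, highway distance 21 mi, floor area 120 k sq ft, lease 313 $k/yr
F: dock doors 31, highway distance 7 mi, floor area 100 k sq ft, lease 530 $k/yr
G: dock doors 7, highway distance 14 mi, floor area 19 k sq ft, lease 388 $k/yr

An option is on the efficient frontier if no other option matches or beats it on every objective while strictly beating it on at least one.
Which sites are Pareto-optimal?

A, B, D, E, F

A: not dominated (best lease).
B: not dominated (best highway distance).
C: dominated by B (dock doors 16≥8, highway distance 2≤30, floor area 76≥48, lease 296≤465).
D: not dominated.
E: not dominated (best floor area).
F: not dominated (best dock doors).
G: dominated by B (dock doors 16≥7, highway distance 2≤14, floor area 76≥19, lease 296≤388).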